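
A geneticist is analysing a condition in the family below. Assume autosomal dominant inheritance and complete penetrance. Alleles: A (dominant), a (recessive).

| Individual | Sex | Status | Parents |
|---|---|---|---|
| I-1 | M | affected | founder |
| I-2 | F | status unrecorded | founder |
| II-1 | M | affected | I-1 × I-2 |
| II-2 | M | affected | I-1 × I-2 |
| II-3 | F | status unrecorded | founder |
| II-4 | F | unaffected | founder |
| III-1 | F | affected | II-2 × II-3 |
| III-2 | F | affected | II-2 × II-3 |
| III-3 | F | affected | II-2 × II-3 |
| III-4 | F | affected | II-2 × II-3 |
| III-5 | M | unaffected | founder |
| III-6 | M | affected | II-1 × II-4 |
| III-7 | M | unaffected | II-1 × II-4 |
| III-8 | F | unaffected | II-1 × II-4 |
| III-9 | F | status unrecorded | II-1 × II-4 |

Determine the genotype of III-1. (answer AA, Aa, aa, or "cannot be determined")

cannot be determined

III-1's phenotype allows AA or Aa, and no parent or child forces a single allele at both positions; consistent genotype assignments exist with III-1 as AA or Aa.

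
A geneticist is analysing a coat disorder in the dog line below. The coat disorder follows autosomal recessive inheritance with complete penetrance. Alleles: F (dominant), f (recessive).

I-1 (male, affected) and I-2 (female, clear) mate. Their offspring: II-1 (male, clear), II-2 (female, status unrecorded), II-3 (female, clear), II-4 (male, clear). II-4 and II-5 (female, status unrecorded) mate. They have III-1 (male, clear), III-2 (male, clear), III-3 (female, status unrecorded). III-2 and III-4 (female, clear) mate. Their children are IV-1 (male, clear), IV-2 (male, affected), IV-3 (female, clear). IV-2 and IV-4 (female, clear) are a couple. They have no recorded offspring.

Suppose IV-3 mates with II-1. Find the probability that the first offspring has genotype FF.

1/3

III-2 is clear so carries F and passed f to IV-2 (ff), so III-2 is Ff.
III-4 is clear so carries F and passed f to IV-2 (ff), so III-4 is Ff.
IV-3 is a clear offspring of III-2 (Ff) × III-4 (Ff), whose cross gives 1/4 FF : 1/2 Ff : 1/4 ff; conditioning on being clear, IV-3 is FF with probability 1/3, Ff with probability 2/3.
II-1 is clear so carries F and received f from I-1 (ff), so II-1 is Ff.
Summing over parental genotype combinations, P(offspring has genotype FF) = 1/3·1/2 + 2/3·1/4 = 1/3.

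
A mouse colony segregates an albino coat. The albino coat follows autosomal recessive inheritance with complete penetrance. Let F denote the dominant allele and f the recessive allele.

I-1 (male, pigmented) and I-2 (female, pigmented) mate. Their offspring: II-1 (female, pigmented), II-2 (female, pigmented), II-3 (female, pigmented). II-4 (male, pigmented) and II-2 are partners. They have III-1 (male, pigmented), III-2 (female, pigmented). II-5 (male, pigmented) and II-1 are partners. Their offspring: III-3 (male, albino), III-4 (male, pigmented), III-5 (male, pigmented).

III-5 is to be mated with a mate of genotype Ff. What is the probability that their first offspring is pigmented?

5/6

II-5 is pigmented so carries F and passed f to III-3 (ff), so II-5 is Ff.
II-1 is pigmented so carries F and passed f to III-3 (ff), so II-1 is Ff.
III-5 is a pigmented offspring of II-5 (Ff) × II-1 (Ff), whose cross gives 1/4 FF : 1/2 Ff : 1/4 ff; conditioning on being pigmented, III-5 is FF with probability 1/3, Ff with probability 2/3.
Summing over parental genotype combinations, P(offspring is pigmented) = 1/3·1 + 2/3·3/4 = 5/6.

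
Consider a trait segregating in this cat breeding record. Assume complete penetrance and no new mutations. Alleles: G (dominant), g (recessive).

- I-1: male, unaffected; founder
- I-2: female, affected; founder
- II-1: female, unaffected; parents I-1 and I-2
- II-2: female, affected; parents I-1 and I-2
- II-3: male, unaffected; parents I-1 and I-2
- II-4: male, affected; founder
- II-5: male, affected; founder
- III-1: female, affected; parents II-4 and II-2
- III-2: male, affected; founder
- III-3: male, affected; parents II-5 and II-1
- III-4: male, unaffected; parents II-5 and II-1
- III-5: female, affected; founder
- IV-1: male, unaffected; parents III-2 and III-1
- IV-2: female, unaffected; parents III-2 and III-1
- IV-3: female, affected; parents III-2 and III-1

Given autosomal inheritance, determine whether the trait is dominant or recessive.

III-2 and III-1 are both affected yet have an unaffected child IV-1. Under a recessive model two affected parents are homozygous and every child would be affected, so the trait cannot be recessive.

dominant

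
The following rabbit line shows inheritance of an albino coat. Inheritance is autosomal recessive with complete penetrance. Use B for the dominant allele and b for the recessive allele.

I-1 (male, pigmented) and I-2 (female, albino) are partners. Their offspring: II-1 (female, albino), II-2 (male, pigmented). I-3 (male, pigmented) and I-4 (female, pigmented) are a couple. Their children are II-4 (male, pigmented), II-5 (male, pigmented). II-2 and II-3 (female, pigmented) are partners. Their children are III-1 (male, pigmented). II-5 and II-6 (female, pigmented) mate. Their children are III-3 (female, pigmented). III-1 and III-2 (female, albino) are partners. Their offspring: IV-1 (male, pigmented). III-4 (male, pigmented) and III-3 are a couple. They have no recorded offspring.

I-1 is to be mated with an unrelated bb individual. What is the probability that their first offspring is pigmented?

1/2

I-1 is pigmented so carries B and passed b to II-1 (bb), so I-1 is Bb.
The cross gives 1/2 Bb : 1/2 bb, so P(offspring is pigmented) = 1/2.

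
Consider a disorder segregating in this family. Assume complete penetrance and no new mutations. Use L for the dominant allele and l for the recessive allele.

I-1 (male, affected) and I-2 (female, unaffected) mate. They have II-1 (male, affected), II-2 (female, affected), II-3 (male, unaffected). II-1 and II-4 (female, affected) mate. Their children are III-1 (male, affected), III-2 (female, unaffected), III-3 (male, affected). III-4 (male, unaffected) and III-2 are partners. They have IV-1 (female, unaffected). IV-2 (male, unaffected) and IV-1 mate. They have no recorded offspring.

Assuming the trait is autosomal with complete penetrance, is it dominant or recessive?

dominant

II-1 and II-4 are both affected yet have an unaffected child III-2. Under a recessive model two affected parents are homozygous and every child would be affected, so the trait cannot be recessive.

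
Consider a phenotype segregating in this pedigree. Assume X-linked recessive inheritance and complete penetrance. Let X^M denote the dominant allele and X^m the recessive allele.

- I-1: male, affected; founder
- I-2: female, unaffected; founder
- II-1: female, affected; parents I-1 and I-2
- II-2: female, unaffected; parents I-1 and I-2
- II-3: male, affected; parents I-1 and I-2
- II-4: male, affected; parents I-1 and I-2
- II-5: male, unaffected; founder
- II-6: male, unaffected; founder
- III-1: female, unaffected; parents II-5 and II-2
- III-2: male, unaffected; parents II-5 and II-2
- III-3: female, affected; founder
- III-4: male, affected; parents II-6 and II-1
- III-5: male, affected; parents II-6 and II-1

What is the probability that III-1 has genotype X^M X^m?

II-5 is unaffected, so II-5 is X^M Y.
II-2 is unaffected so carries M and received m from I-1 (X^m Y), so II-2 is X^M X^m.
Their cross gives offspring ratios 1/2 X^M X^M : 1/2 X^M X^m. Conditioning on III-1 being unaffected, P(X^M X^m) = 1/2 / 1 = 1/2.

1/2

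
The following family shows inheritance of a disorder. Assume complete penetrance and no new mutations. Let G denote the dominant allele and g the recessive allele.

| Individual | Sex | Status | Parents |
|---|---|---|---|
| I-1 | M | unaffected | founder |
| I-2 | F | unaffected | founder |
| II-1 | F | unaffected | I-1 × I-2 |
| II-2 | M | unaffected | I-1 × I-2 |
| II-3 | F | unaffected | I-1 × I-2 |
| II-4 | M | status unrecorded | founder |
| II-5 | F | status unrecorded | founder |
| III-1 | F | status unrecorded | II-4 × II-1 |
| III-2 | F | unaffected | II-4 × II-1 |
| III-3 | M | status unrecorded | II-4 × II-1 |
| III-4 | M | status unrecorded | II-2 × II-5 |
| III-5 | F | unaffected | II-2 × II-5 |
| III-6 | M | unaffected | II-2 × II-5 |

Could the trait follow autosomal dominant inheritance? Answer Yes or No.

Yes

A consistent assignment under autosomal dominant exists: I-1 gg, I-2 gg, II-1 gg, II-2 gg, II-3 gg, II-4 Gg, II-5 Gg, III-1 Gg, III-2 gg, III-3 Gg, III-4 Gg, III-5 gg, III-6 gg.
In this assignment every recorded phenotype matches its genotype and every non-founder's genotype is obtainable from its parents' genotypes, so the pedigree is consistent.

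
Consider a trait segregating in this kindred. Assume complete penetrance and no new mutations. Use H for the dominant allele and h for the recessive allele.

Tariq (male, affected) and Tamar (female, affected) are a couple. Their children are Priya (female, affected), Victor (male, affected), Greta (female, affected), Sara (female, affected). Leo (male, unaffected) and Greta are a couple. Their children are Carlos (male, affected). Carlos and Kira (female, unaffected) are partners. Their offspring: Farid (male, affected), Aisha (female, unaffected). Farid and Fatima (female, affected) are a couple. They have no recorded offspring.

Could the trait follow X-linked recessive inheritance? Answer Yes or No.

Yes

A consistent assignment under X-linked recessive exists: Tariq X^h Y, Tamar X^h X^h, Priya X^h X^h, Victor X^h Y, Greta X^h X^h, Sara X^h X^h, Leo X^H Y, Carlos X^h Y, Kira X^H X^h, Farid X^h Y, Aisha X^H X^h, Fatima X^h X^h.
In this assignment every recorded phenotype matches its genotype and every non-founder's genotype is obtainable from its parents' genotypes, so the pedigree is consistent.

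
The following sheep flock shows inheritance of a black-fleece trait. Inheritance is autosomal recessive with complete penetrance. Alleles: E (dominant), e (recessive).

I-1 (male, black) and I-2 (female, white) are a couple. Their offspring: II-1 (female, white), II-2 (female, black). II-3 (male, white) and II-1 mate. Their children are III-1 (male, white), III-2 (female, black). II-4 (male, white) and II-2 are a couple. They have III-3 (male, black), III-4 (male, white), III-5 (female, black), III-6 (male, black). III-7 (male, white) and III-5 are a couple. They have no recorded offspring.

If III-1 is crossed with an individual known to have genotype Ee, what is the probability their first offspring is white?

II-3 is white so carries E and passed e to III-2 (ee), so II-3 is Ee.
II-1 is white so carries E and received e from I-1 (ee), so II-1 is Ee.
III-1 is a white offspring of II-3 (Ee) × II-1 (Ee), whose cross gives 1/4 EE : 1/2 Ee : 1/4 ee; conditioning on being white, III-1 is EE with probability 1/3, Ee with probability 2/3.
Summing over parental genotype combinations, P(offspring is white) = 1/3·1 + 2/3·3/4 = 5/6.

5/6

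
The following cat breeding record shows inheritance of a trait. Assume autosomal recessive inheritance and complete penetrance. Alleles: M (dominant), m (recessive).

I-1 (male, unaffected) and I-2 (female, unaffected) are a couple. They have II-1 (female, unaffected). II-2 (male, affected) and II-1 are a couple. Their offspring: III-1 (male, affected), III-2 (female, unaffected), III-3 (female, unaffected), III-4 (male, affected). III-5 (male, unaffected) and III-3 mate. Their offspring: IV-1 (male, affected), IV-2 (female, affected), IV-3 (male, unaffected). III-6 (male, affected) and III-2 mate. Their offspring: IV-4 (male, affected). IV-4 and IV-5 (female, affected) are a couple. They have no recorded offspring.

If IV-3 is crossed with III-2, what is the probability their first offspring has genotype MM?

III-5 is unaffected so carries M and passed m to IV-1 (mm), so III-5 is Mm.
III-3 is unaffected so carries M and received m from II-2 (mm), so III-3 is Mm.
IV-3 is an unaffected offspring of III-5 (Mm) × III-3 (Mm), whose cross gives 1/4 MM : 1/2 Mm : 1/4 mm; conditioning on being unaffected, IV-3 is MM with probability 1/3, Mm with probability 2/3.
III-2 is unaffected so carries M and received m from II-2 (mm), so III-2 is Mm.
Summing over parental genotype combinations, P(offspring has genotype MM) = 1/3·1/2 + 2/3·1/4 = 1/3.

1/3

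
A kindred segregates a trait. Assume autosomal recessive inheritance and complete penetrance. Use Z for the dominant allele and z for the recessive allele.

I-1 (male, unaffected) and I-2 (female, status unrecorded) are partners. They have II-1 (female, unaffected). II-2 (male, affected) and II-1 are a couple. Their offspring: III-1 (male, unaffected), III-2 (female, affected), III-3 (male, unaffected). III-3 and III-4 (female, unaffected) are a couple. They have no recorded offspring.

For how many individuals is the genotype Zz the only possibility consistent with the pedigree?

Obligate heterozygotes: II-1 is unaffected so carries Z and passed z to III-2 (zz), so II-1 is Zz; III-1 is unaffected so carries Z and received z from II-2 (zz), so III-1 is Zz; III-3 is unaffected so carries Z and received z from II-2 (zz), so III-3 is Zz.
Every other individual is either homozygous by phenotype or has at least one consistent homozygous assignment, so the count is 3.

3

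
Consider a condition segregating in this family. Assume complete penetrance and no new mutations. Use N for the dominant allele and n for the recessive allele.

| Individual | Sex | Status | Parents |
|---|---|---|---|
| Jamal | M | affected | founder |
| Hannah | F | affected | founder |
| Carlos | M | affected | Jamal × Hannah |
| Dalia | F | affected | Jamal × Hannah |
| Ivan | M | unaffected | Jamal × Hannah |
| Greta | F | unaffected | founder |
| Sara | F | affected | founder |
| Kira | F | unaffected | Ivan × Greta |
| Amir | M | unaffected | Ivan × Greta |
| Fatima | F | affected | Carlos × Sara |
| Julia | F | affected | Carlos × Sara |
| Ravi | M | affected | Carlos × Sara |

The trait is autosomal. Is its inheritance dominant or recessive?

dominant

Jamal and Hannah are both affected yet have an unaffected child Ivan. Under a recessive model two affected parents are homozygous and every child would be affected, so the trait cannot be recessive.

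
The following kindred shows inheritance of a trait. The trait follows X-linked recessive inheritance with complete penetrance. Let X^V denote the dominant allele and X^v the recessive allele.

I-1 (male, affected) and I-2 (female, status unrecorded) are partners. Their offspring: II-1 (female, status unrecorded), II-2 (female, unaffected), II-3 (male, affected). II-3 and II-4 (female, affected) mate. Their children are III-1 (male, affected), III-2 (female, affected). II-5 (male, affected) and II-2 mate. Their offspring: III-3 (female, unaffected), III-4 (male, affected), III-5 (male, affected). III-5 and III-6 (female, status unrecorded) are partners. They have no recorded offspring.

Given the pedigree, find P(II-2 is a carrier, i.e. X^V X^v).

1

II-2 is unaffected so carries V and received v from I-1 (X^v Y), so II-2 is X^V X^v, giving P(X^V X^v) = 1.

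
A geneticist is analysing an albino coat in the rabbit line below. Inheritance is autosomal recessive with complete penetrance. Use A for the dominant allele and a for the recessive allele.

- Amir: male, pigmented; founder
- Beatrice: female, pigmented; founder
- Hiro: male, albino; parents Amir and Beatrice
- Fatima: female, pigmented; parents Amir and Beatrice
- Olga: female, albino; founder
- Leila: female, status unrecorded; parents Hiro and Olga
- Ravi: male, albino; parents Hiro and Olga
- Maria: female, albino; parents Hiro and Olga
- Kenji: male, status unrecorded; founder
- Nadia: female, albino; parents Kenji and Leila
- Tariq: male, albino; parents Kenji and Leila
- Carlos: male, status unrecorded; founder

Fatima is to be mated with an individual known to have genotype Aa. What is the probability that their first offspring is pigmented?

Amir is pigmented so carries A and passed a to Hiro (aa), so Amir is Aa.
Beatrice is pigmented so carries A and passed a to Hiro (aa), so Beatrice is Aa.
Fatima is a pigmented offspring of Amir (Aa) × Beatrice (Aa), whose cross gives 1/4 AA : 1/2 Aa : 1/4 aa; conditioning on being pigmented, Fatima is AA with probability 1/3, Aa with probability 2/3.
Summing over parental genotype combinations, P(offspring is pigmented) = 1/3·1 + 2/3·3/4 = 5/6.

5/6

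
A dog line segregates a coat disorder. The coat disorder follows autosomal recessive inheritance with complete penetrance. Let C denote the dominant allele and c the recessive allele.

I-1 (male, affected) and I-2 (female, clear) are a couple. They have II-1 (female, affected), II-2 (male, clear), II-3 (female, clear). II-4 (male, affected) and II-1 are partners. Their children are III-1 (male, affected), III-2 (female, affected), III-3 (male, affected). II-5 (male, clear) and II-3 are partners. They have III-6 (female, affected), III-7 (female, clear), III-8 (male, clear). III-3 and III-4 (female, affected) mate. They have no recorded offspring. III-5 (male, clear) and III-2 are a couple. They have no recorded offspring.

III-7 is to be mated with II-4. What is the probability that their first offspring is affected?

II-5 is clear so carries C and passed c to III-6 (cc), so II-5 is Cc.
II-3 is clear so carries C and received c from I-1 (cc), so II-3 is Cc.
III-7 is a clear offspring of II-5 (Cc) × II-3 (Cc), whose cross gives 1/4 CC : 1/2 Cc : 1/4 cc; conditioning on being clear, III-7 is CC with probability 1/3, Cc with probability 2/3.
II-4 is affected, so II-4 is cc.
Summing over parental genotype combinations, P(offspring is affected) = 2/3·1/2 = 1/3.

1/3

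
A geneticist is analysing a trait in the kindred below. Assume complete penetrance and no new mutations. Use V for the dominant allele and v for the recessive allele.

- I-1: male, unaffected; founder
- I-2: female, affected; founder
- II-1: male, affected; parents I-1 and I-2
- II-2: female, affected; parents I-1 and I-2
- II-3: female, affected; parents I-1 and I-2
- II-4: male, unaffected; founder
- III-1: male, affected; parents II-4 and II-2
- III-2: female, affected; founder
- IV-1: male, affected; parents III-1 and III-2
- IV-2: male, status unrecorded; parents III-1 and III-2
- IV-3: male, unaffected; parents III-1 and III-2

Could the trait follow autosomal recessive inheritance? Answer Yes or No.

Under autosomal recessive, IV-3 (unaffected, male) cannot arise from III-1 (affected) × III-2 (affected).

No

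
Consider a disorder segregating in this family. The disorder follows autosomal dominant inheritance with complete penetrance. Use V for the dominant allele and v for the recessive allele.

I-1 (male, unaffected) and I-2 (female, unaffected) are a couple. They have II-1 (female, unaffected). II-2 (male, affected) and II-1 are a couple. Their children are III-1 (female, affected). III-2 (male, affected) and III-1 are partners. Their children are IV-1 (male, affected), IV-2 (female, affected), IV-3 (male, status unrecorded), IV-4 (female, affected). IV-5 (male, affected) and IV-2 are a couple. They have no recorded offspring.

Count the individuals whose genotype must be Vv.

1

Obligate heterozygotes: III-1 is affected so carries V and received v from II-1 (vv), so III-1 is Vv.
Every other individual is either homozygous by phenotype or has at least one consistent homozygous assignment, so the count is 1.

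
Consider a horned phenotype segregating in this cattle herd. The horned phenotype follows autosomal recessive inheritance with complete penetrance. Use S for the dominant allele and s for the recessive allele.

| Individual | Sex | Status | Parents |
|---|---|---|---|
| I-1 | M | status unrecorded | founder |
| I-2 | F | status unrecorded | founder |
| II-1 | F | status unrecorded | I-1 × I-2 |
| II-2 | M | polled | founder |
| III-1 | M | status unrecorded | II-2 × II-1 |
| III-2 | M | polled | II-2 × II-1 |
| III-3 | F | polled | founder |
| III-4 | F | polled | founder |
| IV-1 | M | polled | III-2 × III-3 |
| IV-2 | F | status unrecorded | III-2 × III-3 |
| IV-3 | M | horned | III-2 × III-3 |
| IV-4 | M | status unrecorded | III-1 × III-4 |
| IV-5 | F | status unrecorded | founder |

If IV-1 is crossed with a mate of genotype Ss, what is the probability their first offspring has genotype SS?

1/3

III-2 is polled so carries S and passed s to IV-3 (ss), so III-2 is Ss.
III-3 is polled so carries S and passed s to IV-3 (ss), so III-3 is Ss.
IV-1 is a polled offspring of III-2 (Ss) × III-3 (Ss), whose cross gives 1/4 SS : 1/2 Ss : 1/4 ss; conditioning on being polled, IV-1 is SS with probability 1/3, Ss with probability 2/3.
Summing over parental genotype combinations, P(offspring has genotype SS) = 1/3·1/2 + 2/3·1/4 = 1/3.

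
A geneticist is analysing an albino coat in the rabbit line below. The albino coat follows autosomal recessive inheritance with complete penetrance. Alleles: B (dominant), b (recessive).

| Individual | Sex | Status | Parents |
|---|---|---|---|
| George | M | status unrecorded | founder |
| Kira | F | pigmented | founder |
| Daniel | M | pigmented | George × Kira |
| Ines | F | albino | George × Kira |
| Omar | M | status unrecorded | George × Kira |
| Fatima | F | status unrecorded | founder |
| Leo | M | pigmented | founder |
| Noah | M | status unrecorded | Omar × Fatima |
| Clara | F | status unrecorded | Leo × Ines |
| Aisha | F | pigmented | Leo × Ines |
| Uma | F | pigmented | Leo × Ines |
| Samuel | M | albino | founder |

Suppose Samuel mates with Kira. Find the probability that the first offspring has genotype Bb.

Samuel is albino, so Samuel is bb.
Kira is pigmented so carries B and passed b to Ines (bb), so Kira is Bb.
The cross gives 1/2 Bb : 1/2 bb, so P(offspring has genotype Bb) = 1/2.

1/2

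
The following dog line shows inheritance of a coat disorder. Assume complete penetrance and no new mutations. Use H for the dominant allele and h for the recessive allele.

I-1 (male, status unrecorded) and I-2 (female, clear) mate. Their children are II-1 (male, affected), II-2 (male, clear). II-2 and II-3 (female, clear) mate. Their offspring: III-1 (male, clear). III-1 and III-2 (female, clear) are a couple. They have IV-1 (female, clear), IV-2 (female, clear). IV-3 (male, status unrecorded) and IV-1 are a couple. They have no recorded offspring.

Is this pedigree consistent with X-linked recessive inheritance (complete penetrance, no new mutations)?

A consistent assignment under X-linked recessive exists: I-1 X^H Y, I-2 X^H X^h, II-1 X^h Y, II-2 X^H Y, II-3 X^H X^H, III-1 X^H Y, III-2 X^H X^H, IV-1 X^H X^H, IV-2 X^H X^H, IV-3 X^H Y.
In this assignment every recorded phenotype matches its genotype and every non-founder's genotype is obtainable from its parents' genotypes, so the pedigree is consistent.

Yes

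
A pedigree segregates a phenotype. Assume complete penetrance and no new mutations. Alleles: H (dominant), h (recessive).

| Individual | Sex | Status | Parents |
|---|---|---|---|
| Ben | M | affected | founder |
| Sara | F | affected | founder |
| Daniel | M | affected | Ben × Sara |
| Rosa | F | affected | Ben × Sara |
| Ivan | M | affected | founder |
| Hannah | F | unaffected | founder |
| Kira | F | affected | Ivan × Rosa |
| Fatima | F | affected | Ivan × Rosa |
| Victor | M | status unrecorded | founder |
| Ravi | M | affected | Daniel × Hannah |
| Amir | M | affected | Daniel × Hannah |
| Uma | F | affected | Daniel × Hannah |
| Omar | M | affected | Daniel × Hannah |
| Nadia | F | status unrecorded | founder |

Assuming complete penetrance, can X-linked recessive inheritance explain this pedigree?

Yes

A consistent assignment under X-linked recessive exists: Ben X^h Y, Sara X^h X^h, Daniel X^h Y, Rosa X^h X^h, Ivan X^h Y, Hannah X^H X^h, Kira X^h X^h, Fatima X^h X^h, Victor X^H Y, Ravi X^h Y, Amir X^h Y, Uma X^h X^h, Omar X^h Y, Nadia X^H X^H.
In this assignment every recorded phenotype matches its genotype and every non-founder's genotype is obtainable from its parents' genotypes, so the pedigree is consistent.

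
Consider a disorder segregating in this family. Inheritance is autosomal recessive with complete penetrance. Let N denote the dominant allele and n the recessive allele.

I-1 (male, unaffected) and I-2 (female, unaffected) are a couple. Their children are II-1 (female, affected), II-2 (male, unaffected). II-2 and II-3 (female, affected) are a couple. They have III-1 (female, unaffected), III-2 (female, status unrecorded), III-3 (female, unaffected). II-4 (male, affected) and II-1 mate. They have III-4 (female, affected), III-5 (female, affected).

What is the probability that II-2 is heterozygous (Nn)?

I-1 is unaffected so carries N and passed n to II-1 (nn), so I-1 is Nn.
I-2 is unaffected so carries N and passed n to II-1 (nn), so I-2 is Nn.
Their cross gives offspring ratios 1/4 NN : 1/2 Nn : 1/4 nn. Conditioning on II-2 being unaffected, P(Nn) = 1/2 / 3/4 = 2/3 before taking II-2's own offspring into account.
II-3 is affected, so II-3 is nn.
Now use II-2's offspring. Probability of each recorded status — unaffected daughter III-1: 1/2 if II-2 is Nn, 1 if NN; unaffected daughter III-3: 1/2 if II-2 is Nn, 1 if NN. (III-2: equally likely either way, so uninformative.)
Bayes: P(Nn) = 2/3·1/4 / (2/3·1/4 + 1/3·1) = 1/3.

1/3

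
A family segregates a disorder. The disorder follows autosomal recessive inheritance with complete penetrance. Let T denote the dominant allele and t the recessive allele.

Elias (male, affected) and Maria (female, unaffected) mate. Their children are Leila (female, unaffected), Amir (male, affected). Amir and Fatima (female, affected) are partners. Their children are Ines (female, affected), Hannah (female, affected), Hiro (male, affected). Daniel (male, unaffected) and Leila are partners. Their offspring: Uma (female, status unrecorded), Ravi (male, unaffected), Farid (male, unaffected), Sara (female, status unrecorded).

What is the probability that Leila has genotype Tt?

Leila is unaffected so carries T and received t from Elias (tt), so Leila is Tt, giving P(Tt) = 1.

1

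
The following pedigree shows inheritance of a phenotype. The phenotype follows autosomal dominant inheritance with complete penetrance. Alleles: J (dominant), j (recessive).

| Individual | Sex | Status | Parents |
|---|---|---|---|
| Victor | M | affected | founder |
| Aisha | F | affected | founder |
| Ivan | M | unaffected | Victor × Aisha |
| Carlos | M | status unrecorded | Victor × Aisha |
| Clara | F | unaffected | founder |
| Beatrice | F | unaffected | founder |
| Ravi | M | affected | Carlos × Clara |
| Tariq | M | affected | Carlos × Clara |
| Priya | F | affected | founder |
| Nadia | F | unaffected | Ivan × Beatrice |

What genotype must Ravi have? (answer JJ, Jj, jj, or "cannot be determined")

From phenotype alone, Ravi is JJ or Jj.
Ravi is affected so carries J and received j from Clara (jj), so Ravi is Jj.

Jj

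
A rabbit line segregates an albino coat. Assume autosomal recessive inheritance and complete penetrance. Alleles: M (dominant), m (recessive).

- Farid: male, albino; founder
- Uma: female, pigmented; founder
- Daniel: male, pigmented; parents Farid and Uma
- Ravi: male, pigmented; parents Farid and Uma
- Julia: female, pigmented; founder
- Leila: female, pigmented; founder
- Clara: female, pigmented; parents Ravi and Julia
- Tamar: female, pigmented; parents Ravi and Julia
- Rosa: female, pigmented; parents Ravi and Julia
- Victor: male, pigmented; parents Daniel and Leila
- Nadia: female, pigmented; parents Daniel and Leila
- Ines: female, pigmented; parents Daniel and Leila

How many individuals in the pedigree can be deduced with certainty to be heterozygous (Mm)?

2

Obligate heterozygotes: Daniel is pigmented so carries M and received m from Farid (mm), so Daniel is Mm; Ravi is pigmented so carries M and received m from Farid (mm), so Ravi is Mm.
Every other individual is either homozygous by phenotype or has at least one consistent homozygous assignment, so the count is 2.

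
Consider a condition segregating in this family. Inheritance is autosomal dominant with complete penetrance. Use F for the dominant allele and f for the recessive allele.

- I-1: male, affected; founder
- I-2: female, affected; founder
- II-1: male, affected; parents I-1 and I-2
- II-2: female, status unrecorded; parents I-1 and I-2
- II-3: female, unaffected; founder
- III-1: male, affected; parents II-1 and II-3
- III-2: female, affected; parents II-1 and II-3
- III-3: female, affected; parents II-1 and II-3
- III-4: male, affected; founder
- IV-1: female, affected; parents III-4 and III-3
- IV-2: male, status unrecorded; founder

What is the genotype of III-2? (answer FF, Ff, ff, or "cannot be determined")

Ff

From phenotype alone, III-2 is FF or Ff.
III-2 is affected so carries F and received f from II-3 (ff), so III-2 is Ff.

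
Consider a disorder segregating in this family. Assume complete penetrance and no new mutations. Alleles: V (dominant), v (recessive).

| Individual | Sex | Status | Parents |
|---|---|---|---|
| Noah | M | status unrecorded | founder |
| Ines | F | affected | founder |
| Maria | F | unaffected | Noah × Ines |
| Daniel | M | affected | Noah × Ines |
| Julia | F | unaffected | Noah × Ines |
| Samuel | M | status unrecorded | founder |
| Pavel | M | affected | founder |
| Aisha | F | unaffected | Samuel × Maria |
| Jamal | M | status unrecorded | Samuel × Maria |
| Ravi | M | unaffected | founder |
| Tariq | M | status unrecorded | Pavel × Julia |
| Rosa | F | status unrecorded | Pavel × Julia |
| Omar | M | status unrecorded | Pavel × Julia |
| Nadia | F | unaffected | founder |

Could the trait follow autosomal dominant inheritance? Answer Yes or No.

A consistent assignment under autosomal dominant exists: Noah Vv, Ines Vv, Maria vv, Daniel VV, Julia vv, Samuel Vv, Pavel VV, Aisha vv, Jamal Vv, Ravi vv, Tariq Vv, Rosa Vv, Omar Vv, Nadia vv.
In this assignment every recorded phenotype matches its genotype and every non-founder's genotype is obtainable from its parents' genotypes, so the pedigree is consistent.

Yes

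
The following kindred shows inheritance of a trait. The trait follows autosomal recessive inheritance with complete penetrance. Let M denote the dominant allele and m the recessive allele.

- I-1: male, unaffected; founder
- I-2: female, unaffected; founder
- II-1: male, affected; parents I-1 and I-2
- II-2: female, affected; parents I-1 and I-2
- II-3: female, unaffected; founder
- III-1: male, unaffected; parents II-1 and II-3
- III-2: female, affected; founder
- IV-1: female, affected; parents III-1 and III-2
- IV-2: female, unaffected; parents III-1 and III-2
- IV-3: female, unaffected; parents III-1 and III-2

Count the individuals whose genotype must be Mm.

5

Obligate heterozygotes: I-1 is unaffected so carries M and passed m to II-1 (mm), so I-1 is Mm; I-2 is unaffected so carries M and passed m to II-1 (mm), so I-2 is Mm; III-1 is unaffected so carries M and received m from II-1 (mm), so III-1 is Mm; IV-2 is unaffected so carries M and received m from III-2 (mm), so IV-2 is Mm; IV-3 is unaffected so carries M and received m from III-2 (mm), so IV-3 is Mm.
Every other individual is either homozygous by phenotype or has at least one consistent homozygous assignment, so the count is 5.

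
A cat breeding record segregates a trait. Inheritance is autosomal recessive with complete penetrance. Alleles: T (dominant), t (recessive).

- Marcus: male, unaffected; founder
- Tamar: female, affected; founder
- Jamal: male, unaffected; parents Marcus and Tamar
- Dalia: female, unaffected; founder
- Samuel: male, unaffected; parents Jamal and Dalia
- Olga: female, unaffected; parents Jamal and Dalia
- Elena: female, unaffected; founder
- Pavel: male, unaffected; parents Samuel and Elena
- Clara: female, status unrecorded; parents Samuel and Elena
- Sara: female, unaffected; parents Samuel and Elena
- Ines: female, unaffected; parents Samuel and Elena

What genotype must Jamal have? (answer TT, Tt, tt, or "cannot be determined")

From phenotype alone, Jamal is TT or Tt.
Jamal is unaffected so carries T and received t from Tamar (tt), so Jamal is Tt.

Tt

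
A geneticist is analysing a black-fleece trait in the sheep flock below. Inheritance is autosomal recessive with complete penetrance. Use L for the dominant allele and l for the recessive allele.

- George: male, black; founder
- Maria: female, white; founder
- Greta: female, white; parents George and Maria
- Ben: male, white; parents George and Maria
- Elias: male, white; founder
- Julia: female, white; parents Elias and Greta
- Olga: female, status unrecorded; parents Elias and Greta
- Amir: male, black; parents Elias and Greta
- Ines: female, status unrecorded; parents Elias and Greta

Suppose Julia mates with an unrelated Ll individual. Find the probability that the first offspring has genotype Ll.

1/2

Elias is white so carries L and passed l to Amir (ll), so Elias is Ll.
Greta is white so carries L and received l from George (ll), so Greta is Ll.
Julia is a white offspring of Elias (Ll) × Greta (Ll), whose cross gives 1/4 LL : 1/2 Ll : 1/4 ll; conditioning on being white, Julia is LL with probability 1/3, Ll with probability 2/3.
Summing over parental genotype combinations, P(offspring has genotype Ll) = 1/3·1/2 + 2/3·1/2 = 1/2.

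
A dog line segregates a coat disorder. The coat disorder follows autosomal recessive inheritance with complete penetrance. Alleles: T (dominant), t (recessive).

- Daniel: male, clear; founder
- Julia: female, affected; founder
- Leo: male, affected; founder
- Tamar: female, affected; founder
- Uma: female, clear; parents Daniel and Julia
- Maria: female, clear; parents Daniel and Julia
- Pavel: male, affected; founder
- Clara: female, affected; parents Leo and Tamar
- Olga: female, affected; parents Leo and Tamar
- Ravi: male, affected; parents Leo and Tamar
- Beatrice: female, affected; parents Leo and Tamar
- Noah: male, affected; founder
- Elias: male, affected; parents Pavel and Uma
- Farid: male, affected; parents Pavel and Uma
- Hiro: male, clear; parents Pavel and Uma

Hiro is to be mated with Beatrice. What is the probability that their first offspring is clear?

1/2

Hiro is clear so carries T and received t from Pavel (tt), so Hiro is Tt.
Beatrice is affected, so Beatrice is tt.
The cross gives 1/2 Tt : 1/2 tt, so P(offspring is clear) = 1/2.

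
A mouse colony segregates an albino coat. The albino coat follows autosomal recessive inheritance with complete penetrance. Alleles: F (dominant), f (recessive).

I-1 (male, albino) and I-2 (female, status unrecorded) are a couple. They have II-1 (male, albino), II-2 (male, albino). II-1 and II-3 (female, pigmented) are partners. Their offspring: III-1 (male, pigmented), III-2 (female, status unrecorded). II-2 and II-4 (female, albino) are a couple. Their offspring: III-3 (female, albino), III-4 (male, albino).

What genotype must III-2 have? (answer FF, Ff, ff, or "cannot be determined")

cannot be determined

III-2's phenotype is unrecorded, and no parent or child forces a single allele at both positions; consistent genotype assignments exist with III-2 as Ff or ff.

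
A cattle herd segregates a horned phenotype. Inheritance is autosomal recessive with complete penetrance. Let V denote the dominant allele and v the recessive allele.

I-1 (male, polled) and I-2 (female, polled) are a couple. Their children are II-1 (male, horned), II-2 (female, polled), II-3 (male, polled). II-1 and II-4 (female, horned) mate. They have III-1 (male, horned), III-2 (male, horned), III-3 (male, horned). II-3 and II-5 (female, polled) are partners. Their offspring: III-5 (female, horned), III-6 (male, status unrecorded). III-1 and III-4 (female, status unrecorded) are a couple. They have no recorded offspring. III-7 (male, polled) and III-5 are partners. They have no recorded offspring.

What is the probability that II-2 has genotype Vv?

I-1 is polled so carries V and passed v to II-1 (vv), so I-1 is Vv.
I-2 is polled so carries V and passed v to II-1 (vv), so I-2 is Vv.
Their cross gives offspring ratios 1/4 VV : 1/2 Vv : 1/4 vv. Conditioning on II-2 being polled, P(Vv) = 1/2 / 3/4 = 2/3.

2/3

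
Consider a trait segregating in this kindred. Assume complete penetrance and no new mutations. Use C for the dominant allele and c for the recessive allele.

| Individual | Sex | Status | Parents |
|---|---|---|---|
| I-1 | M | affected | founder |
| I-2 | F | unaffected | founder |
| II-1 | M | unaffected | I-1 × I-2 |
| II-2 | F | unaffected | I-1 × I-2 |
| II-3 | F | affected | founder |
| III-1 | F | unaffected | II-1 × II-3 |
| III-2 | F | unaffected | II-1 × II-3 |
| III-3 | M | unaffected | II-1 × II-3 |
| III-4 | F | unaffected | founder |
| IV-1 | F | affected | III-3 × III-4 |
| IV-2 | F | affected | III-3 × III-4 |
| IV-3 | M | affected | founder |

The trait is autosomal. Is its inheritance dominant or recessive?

recessive

III-3 and III-4 are both unaffected yet have an affected child IV-1. Under dominance, an affected child requires at least one affected parent, so the trait cannot be dominant.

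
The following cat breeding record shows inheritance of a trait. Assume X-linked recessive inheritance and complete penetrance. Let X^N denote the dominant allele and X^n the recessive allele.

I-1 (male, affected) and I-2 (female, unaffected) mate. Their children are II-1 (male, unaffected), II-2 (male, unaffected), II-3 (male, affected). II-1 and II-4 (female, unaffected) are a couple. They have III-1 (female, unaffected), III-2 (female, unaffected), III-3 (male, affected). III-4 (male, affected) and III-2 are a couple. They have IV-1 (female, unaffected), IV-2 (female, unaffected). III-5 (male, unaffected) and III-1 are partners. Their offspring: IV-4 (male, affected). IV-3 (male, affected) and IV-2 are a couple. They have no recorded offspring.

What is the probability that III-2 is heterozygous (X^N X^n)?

1/5

II-1 is unaffected, so II-1 is X^N Y.
II-4 is unaffected so carries N and passed n to III-1 (X^N X^n, whose N came from II-1), so II-4 is X^N X^n.
Their cross gives offspring ratios 1/2 X^N X^N : 1/2 X^N X^n. Conditioning on III-2 being unaffected, P(X^N X^n) = 1/2 / 1 = 1/2 before taking III-2's own offspring into account.
III-4 is affected, so III-4 is X^n Y.
Now use III-2's offspring. Probability of each recorded status — unaffected daughter IV-1: 1/2 if III-2 is X^N X^n, 1 if X^N X^N; unaffected daughter IV-2: 1/2 if III-2 is X^N X^n, 1 if X^N X^N.
Bayes: P(X^N X^n) = 1/2·1/4 / (1/2·1/4 + 1/2·1) = 1/5.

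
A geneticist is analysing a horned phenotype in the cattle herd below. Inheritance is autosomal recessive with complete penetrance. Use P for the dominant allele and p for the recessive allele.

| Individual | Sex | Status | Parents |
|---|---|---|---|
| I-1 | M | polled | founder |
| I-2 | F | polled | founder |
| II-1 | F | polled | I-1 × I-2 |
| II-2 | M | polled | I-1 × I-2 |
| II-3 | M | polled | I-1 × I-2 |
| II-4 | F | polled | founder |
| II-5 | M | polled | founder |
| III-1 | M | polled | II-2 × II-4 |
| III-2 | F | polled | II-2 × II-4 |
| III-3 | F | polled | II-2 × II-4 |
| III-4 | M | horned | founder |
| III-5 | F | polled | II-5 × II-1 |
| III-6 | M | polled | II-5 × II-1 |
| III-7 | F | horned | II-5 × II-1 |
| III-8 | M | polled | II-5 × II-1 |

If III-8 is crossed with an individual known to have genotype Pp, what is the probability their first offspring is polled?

5/6

II-5 is polled so carries P and passed p to III-7 (pp), so II-5 is Pp.
II-1 is polled so carries P and passed p to III-7 (pp), so II-1 is Pp.
III-8 is a polled offspring of II-5 (Pp) × II-1 (Pp), whose cross gives 1/4 PP : 1/2 Pp : 1/4 pp; conditioning on being polled, III-8 is PP with probability 1/3, Pp with probability 2/3.
Summing over parental genotype combinations, P(offspring is polled) = 1/3·1 + 2/3·3/4 = 5/6.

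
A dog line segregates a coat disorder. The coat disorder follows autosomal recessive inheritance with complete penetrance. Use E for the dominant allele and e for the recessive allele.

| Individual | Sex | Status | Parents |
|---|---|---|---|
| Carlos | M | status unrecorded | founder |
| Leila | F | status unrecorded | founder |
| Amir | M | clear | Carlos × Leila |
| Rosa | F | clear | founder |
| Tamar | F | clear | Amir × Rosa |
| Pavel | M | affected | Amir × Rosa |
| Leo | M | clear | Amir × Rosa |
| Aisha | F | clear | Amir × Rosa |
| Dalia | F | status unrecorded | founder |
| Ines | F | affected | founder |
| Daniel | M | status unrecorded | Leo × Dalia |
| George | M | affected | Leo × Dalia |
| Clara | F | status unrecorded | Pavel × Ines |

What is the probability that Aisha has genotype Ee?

2/3

Amir is clear so carries E and passed e to Pavel (ee), so Amir is Ee.
Rosa is clear so carries E and passed e to Pavel (ee), so Rosa is Ee.
Their cross gives offspring ratios 1/4 EE : 1/2 Ee : 1/4 ee. Conditioning on Aisha being clear, P(Ee) = 1/2 / 3/4 = 2/3.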